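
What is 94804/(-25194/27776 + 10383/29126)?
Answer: -19174198494976/111350559 ≈ -1.7220e+5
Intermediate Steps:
94804/(-25194/27776 + 10383/29126) = 94804/(-25194*1/27776 + 10383*(1/29126)) = 94804/(-12597/13888 + 10383/29126) = 94804/(-111350559/202250944) = 94804*(-202250944/111350559) = -19174198494976/111350559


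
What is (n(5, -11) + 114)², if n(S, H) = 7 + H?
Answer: 12100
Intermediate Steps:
(n(5, -11) + 114)² = ((7 - 11) + 114)² = (-4 + 114)² = 110² = 12100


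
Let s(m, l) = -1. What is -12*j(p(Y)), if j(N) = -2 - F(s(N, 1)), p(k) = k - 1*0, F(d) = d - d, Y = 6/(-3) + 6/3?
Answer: 24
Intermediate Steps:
Y = 0 (Y = 6*(-⅓) + 6*(⅓) = -2 + 2 = 0)
F(d) = 0
p(k) = k (p(k) = k + 0 = k)
j(N) = -2 (j(N) = -2 - 1*0 = -2 + 0 = -2)
-12*j(p(Y)) = -12*(-2) = 24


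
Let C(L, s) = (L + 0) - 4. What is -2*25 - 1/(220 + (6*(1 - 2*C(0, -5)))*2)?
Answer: -16401/328 ≈ -50.003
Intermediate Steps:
C(L, s) = -4 + L (C(L, s) = L - 4 = -4 + L)
-2*25 - 1/(220 + (6*(1 - 2*C(0, -5)))*2) = -2*25 - 1/(220 + (6*(1 - 2*(-4 + 0)))*2) = -50 - 1/(220 + (6*(1 - 2*(-4)))*2) = -50 - 1/(220 + (6*(1 + 8))*2) = -50 - 1/(220 + (6*9)*2) = -50 - 1/(220 + 54*2) = -50 - 1/(220 + 108) = -50 - 1/328 = -16401/328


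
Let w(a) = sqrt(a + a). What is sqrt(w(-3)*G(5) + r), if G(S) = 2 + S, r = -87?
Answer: sqrt(-87 + 7*I*sqrt(6)) ≈ 0.91476 + 9.3721*I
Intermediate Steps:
w(a) = sqrt(2)*sqrt(a) (w(a) = sqrt(2*a) = sqrt(2)*sqrt(a))
sqrt(w(-3)*G(5) + r) = sqrt((sqrt(2)*sqrt(-3))*(2 + 5) - 87) = sqrt((sqrt(2)*(I*sqrt(3)))*7 - 87) = sqrt((I*sqrt(6))*7 - 87) = sqrt(7*I*sqrt(6) - 87) = sqrt(-87 + 7*I*sqrt(6))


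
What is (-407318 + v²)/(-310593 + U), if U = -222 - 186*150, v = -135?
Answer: 389093/338715 ≈ 1.1487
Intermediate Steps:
U = -28122 (U = -222 - 27900 = -28122)
(-407318 + v²)/(-310593 + U) = (-407318 + (-135)²)/(-310593 - 28122) = (-407318 + 18225)/(-338715) = -389093*(-1/338715) = 389093/338715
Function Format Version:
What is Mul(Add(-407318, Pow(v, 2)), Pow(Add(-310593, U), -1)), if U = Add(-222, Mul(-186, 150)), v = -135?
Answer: Rational(389093, 338715) ≈ 1.1487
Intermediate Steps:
U = -28122 (U = Add(-222, -27900) = -28122)
Mul(Add(-407318, Pow(v, 2)), Pow(Add(-310593, U), -1)) = Mul(Add(-407318, Pow(-135, 2)), Pow(Add(-310593, -28122), -1)) = Mul(Add(-407318, 18225), Pow(-338715, -1)) = Mul(-389093, Rational(-1, 338715)) = Rational(389093, 338715)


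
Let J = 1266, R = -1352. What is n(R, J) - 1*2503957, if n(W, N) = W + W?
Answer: -2506661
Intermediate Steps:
n(W, N) = 2*W
n(R, J) - 1*2503957 = 2*(-1352) - 1*2503957 = -2704 - 2503957 = -2506661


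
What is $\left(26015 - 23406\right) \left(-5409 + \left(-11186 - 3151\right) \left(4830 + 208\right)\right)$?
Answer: $-188461675935$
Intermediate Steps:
$\left(26015 - 23406\right) \left(-5409 + \left(-11186 - 3151\right) \left(4830 + 208\right)\right) = 2609 \left(-5409 - 72229806\right) = 2609 \left(-72235215\right) = -188461675935$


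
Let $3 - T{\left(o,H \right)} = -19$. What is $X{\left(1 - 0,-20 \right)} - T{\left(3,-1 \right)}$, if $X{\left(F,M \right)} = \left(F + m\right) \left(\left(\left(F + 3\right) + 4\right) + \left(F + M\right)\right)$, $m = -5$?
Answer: $22$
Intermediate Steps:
$T{\left(o,H \right)} = 22$ ($T{\left(o,H \right)} = 3 - -19 = 3 + 19 = 22$)
$X{\left(F,M \right)} = \left(-5 + F\right) \left(7 + M + 2 F\right)$ ($X{\left(F,M \right)} = \left(F - 5\right) \left(\left(\left(F + 3\right) + 4\right) + \left(F + M\right)\right) = \left(-5 + F\right) \left(\left(\left(3 + F\right) + 4\right) + \left(F + M\right)\right) = \left(-5 + F\right) \left(\left(7 + F\right) + \left(F + M\right)\right) = \left(-5 + F\right) \left(7 + M + 2 F\right)$)
$X{\left(1 - 0,-20 \right)} - T{\left(3,-1 \right)} = \left(-35 - -100 - 3 \left(1 - 0\right) + 2 \left(1 - 0\right)^{2} + \left(1 - 0\right) \left(-20\right)\right) - 22 = \left(-35 + 100 - 3 \left(1 + 0\right) + 2 \left(1 + 0\right)^{2} + \left(1 + 0\right) \left(-20\right)\right) - 22 = \left(-35 + 100 - 3 + 2 \cdot 1^{2} + 1 \left(-20\right)\right) - 22 = \left(-35 + 100 - 3 + 2 \cdot 1 - 20\right) - 22 = \left(-35 + 100 - 3 + 2 - 20\right) - 22 = 44 - 22 = 22$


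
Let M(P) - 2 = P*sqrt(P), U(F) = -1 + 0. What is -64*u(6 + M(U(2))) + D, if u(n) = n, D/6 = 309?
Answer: 1342 + 64*I ≈ 1342.0 + 64.0*I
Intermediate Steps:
U(F) = -1
M(P) = 2 + P**(3/2) (M(P) = 2 + P*sqrt(P) = 2 + P**(3/2))
D = 1854 (D = 6*309 = 1854)
-64*u(6 + M(U(2))) + D = -64*(6 + (2 + (-1)**(3/2))) + 1854 = -64*(6 + (2 - I)) + 1854 = -64*(8 - I) + 1854 = (-512 + 64*I) + 1854 = 1342 + 64*I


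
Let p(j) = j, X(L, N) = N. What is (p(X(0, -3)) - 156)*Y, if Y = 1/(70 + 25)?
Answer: -159/95 ≈ -1.6737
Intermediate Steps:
Y = 1/95 ≈ 0.010526
(p(X(0, -3)) - 156)*Y = (-3 - 156)*(1/95) = -159*1/95 = -159/95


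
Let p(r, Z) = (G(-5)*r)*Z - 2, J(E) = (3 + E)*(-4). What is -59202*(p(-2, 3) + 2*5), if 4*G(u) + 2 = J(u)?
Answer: 59202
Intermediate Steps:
J(E) = -12 - 4*E
G(u) = -7/2 - u (G(u) = -1/2 + (-12 - 4*u)/4 = -1/2 + (-3 - u) = -7/2 - u)
p(r, Z) = -2 + 3*Z*r/2 (p(r, Z) = ((-7/2 - 1*(-5))*r)*Z - 2 = ((-7/2 + 5)*r)*Z - 2 = (3*r/2)*Z - 2 = 3*Z*r/2 - 2 = -2 + 3*Z*r/2)
-59202*(p(-2, 3) + 2*5) = -59202*((-2 + (3/2)*3*(-2)) + 2*5) = -59202*((-2 - 9) + 10) = -59202*(-11 + 10) = -59202*(-1) = 59202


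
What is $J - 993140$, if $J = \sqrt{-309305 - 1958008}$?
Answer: $-993140 + i \sqrt{2267313} \approx -9.9314 \cdot 10^{5} + 1505.8 i$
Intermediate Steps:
$J = i \sqrt{2267313}$ ($J = \sqrt{-2267313} = i \sqrt{2267313} \approx 1505.8 i$)
$J - 993140 = i \sqrt{2267313} - 993140 = -993140 + i \sqrt{2267313}$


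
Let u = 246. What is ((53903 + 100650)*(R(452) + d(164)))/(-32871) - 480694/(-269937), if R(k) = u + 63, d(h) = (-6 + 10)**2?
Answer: -4514353461617/2957699709 ≈ -1526.3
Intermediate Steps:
d(h) = 16 (d(h) = 4**2 = 16)
R(k) = 309 (R(k) = 246 + 63 = 309)
((53903 + 100650)*(R(452) + d(164)))/(-32871) - 480694/(-269937) = ((53903 + 100650)*(309 + 16))/(-32871) - 480694/(-269937) = (154553*325)*(-1/32871) - 480694*(-1/269937) = 50229725*(-1/32871) + 480694/269937 = -50229725/32871 + 480694/269937 = -4514353461617/2957699709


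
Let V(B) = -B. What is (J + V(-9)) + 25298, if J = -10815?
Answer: 14492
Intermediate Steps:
(J + V(-9)) + 25298 = (-10815 - 1*(-9)) + 25298 = (-10815 + 9) + 25298 = -10806 + 25298 = 14492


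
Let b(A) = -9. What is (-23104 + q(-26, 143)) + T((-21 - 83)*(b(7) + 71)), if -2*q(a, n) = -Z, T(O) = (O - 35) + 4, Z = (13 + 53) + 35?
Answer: -59065/2 ≈ -29533.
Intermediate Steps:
Z = 101 (Z = 66 + 35 = 101)
T(O) = -31 + O (T(O) = (-35 + O) + 4 = -31 + O)
q(a, n) = 101/2 (q(a, n) = -(-1)*101/2 = -½*(-101) = 101/2)
(-23104 + q(-26, 143)) + T((-21 - 83)*(b(7) + 71)) = (-23104 + 101/2) + (-31 + (-21 - 83)*(-9 + 71)) = -46107/2 + (-31 - 104*62) = -46107/2 + (-31 - 6448) = -46107/2 - 6479 = -59065/2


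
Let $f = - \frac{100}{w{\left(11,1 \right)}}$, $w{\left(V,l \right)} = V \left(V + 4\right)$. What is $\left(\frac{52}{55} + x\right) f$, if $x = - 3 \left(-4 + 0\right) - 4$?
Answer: $- \frac{656}{121} \approx -5.4215$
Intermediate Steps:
$w{\left(V,l \right)} = V \left(4 + V\right)$
$x = 8$ ($x = \left(-3\right) \left(-4\right) - 4 = 12 - 4 = 8$)
$f = - \frac{20}{33}$ ($f = - \frac{100}{11 \left(4 + 11\right)} = - \frac{100}{11 \cdot 15} = - \frac{100}{165} = \left(-100\right) \frac{1}{165} = - \frac{20}{33} \approx -0.60606$)
$\left(\frac{52}{55} + x\right) f = \left(\frac{52}{55} + 8\right) \left(- \frac{20}{33}\right) = \frac{492}{55} \left(- \frac{20}{33}\right) = - \frac{656}{121}$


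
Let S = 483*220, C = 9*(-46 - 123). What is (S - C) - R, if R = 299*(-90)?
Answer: 134691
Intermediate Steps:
R = -26910
C = -1521 (C = 9*(-169) = -1521)
S = 106260
(S - C) - R = (106260 - 1*(-1521)) - 1*(-26910) = (106260 + 1521) + 26910 = 107781 + 26910 = 134691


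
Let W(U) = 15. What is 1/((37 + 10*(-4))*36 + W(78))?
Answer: -1/93 ≈ -0.010753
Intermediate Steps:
1/((37 + 10*(-4))*36 + W(78)) = 1/((37 + 10*(-4))*36 + 15) = 1/((37 - 40)*36 + 15) = 1/(-3*36 + 15) = 1/(-108 + 15) = 1/(-93) = -1/93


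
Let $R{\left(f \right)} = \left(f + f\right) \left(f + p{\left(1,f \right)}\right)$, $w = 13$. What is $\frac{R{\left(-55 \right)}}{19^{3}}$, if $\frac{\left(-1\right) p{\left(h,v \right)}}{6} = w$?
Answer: $\frac{770}{361} \approx 2.133$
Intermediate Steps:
$p{\left(h,v \right)} = -78$ ($p{\left(h,v \right)} = \left(-6\right) 13 = -78$)
$R{\left(f \right)} = 2 f \left(-78 + f\right)$ ($R{\left(f \right)} = \left(f + f\right) \left(f - 78\right) = 2 f \left(-78 + f\right)$)
$\frac{R{\left(-55 \right)}}{19^{3}} = \frac{2 \left(-55\right) \left(-78 - 55\right)}{19^{3}} = \frac{2 \left(-55\right) \left(-133\right)}{6859} = 14630 \cdot \frac{1}{6859} = \frac{770}{361}$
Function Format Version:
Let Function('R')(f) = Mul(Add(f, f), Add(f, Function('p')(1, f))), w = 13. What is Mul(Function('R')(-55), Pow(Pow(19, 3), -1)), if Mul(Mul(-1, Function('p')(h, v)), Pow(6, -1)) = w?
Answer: Rational(770, 361) ≈ 2.1330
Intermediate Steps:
Function('p')(h, v) = -78 (Function('p')(h, v) = Mul(-6, 13) = -78)
Function('R')(f) = Mul(2, f, Add(-78, f)) (Function('R')(f) = Mul(Add(f, f), Add(f, -78)) = Mul(Mul(2, f), Add(-78, f)) = Mul(2, f, Add(-78, f)))
Mul(Function('R')(-55), Pow(Pow(19, 3), -1)) = Mul(Mul(2, -55, Add(-78, -55)), Pow(Pow(19, 3), -1)) = Mul(Mul(2, -55, -133), Pow(6859, -1)) = Mul(14630, Rational(1, 6859)) = Rational(770, 361)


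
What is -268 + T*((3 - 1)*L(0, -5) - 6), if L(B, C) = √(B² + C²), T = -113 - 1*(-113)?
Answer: -268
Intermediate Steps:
T = 0 (T = -113 + 113 = 0)
-268 + T*((3 - 1)*L(0, -5) - 6) = -268 + 0*((3 - 1)*√(0² + (-5)²) - 6) = -268 + 0*(2*√(0 + 25) - 6) = -268 + 0*(2*√25 - 6) = -268 + 0*(2*5 - 6) = -268 + 0*(10 - 6) = -268 + 0*4 = -268 + 0 = -268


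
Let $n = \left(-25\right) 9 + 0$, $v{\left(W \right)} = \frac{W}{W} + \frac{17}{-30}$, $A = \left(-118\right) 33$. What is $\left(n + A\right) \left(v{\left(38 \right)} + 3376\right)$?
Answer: $- \frac{139075289}{10} \approx -1.3908 \cdot 10^{7}$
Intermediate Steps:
$A = -3894$
$v{\left(W \right)} = \frac{13}{30}$ ($v{\left(W \right)} = 1 + 17 \left(- \frac{1}{30}\right) = 1 - \frac{17}{30} = \frac{13}{30}$)
$n = -225$ ($n = -225 + 0 = -225$)
$\left(n + A\right) \left(v{\left(38 \right)} + 3376\right) = \left(-225 - 3894\right) \left(\frac{13}{30} + 3376\right) = \left(-4119\right) \frac{101293}{30} = - \frac{139075289}{10}$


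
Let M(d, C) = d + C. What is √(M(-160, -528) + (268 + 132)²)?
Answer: 4*√9957 ≈ 399.14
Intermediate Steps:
M(d, C) = C + d
√(M(-160, -528) + (268 + 132)²) = √((-528 - 160) + (268 + 132)²) = √(-688 + 400²) = √(-688 + 160000) = √159312 = 4*√9957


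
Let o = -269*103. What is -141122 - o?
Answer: -113415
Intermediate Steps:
o = -27707
-141122 - o = -141122 - 1*(-27707) = -141122 + 27707 = -113415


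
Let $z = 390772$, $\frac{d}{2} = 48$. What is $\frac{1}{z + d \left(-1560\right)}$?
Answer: $\frac{1}{241012} \approx 4.1492 \cdot 10^{-6}$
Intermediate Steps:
$d = 96$ ($d = 2 \cdot 48 = 96$)
$\frac{1}{z + d \left(-1560\right)} = \frac{1}{390772 + 96 \left(-1560\right)} = \frac{1}{390772 - 149760} = \frac{1}{241012}$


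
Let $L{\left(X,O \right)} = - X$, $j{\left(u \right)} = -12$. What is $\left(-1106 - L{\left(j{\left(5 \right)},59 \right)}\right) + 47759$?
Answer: $46641$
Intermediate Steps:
$\left(-1106 - L{\left(j{\left(5 \right)},59 \right)}\right) + 47759 = \left(-1106 - \left(-1\right) \left(-12\right)\right) + 47759 = \left(-1106 - 12\right) + 47759 = -1118 + 47759 = 46641$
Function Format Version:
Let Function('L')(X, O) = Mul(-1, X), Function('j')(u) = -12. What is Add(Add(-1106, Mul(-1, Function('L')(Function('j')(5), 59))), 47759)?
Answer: 46641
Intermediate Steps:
Add(Add(-1106, Mul(-1, Function('L')(Function('j')(5), 59))), 47759) = Add(Add(-1106, Mul(-1, Mul(-1, -12))), 47759) = Add(Add(-1106, Mul(-1, 12)), 47759) = Add(Add(-1106, -12), 47759) = Add(-1118, 47759) = 46641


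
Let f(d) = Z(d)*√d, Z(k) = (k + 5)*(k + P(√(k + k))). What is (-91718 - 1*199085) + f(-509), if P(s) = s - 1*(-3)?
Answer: -290803 + 256536*√2 + 255024*I*√509 ≈ 71994.0 + 5.7536e+6*I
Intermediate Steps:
P(s) = 3 + s (P(s) = s + 3 = 3 + s)
Z(k) = (5 + k)*(3 + k + √2*√k) (Z(k) = (k + 5)*(k + (3 + √(k + k))) = (5 + k)*(k + (3 + √(2*k))) = (5 + k)*(k + (3 + √2*√k)) = (5 + k)*(3 + k + √2*√k))
f(d) = √d*(15 + d² + 8*d + √2*d^(3/2) + 5*√2*√d) (f(d) = (15 + d² + 8*d + √2*d^(3/2) + 5*√2*√d)*√d = √d*(15 + d² + 8*d + √2*d^(3/2) + 5*√2*√d))
(-91718 - 1*199085) + f(-509) = (-91718 - 1*199085) + ((-509)^(5/2) + 8*(-509)^(3/2) + 15*√(-509) + √2*(-509)² + 5*(-509)*√2) = (-91718 - 199085) + (259081*I*√509 + 8*(-509*I*√509) + 15*(I*√509) + √2*259081 - 2545*√2) = -290803 + (259081*I*√509 - 4072*I*√509 + 15*I*√509 + 259081*√2 - 2545*√2) = -290803 + (256536*√2 + 255024*I*√509) = -290803 + 256536*√2 + 255024*I*√509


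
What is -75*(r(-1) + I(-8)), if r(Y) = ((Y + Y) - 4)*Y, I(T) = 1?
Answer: -525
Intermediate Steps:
r(Y) = Y*(-4 + 2*Y) (r(Y) = (2*Y - 4)*Y = (-4 + 2*Y)*Y = Y*(-4 + 2*Y))
-75*(r(-1) + I(-8)) = -75*(2*(-1)*(-2 - 1) + 1) = -75*(2*(-1)*(-3) + 1) = -75*(6 + 1) = -75*7 = -525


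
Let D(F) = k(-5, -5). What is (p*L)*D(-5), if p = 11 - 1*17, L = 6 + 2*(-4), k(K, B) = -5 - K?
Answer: 0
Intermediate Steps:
D(F) = 0 (D(F) = -5 - 1*(-5) = -5 + 5 = 0)
L = -2 (L = 6 - 8 = -2)
p = -6 (p = 11 - 17 = -6)
(p*L)*D(-5) = -6*(-2)*0 = 12*0 = 0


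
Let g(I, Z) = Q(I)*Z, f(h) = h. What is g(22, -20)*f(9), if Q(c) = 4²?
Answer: -2880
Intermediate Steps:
Q(c) = 16
g(I, Z) = 16*Z
g(22, -20)*f(9) = (16*(-20))*9 = -320*9 = -2880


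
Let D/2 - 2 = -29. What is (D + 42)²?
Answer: 144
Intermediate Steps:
D = -54 (D = 4 + 2*(-29) = 4 - 58 = -54)
(D + 42)² = (-54 + 42)² = (-12)² = 144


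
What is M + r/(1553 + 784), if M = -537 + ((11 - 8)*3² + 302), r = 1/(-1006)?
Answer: -489012577/2351022 ≈ -208.00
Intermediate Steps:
r = -1/1006 ≈ -0.00099404
M = -208 (M = -537 + (3*9 + 302) = -537 + (27 + 302) = -537 + 329 = -208)
M + r/(1553 + 784) = -208 - 1/(1006*(1553 + 784)) = -208 - 1/1006/2337 = -208 - 1/1006*1/2337 = -208 - 1/2351022 = -489012577/2351022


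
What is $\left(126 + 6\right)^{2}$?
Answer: $17424$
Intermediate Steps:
$\left(126 + 6\right)^{2} = 132^{2} = 17424$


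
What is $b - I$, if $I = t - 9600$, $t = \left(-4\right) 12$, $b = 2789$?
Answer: $12437$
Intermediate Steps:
$t = -48$
$I = -9648$ ($I = -48 - 9600 = -9648$)
$b - I = 2789 - -9648 = 2789 + 9648 = 12437$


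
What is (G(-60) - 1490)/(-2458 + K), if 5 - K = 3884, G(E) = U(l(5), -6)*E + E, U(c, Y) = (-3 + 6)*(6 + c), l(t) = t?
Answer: 3530/6337 ≈ 0.55705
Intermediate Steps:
U(c, Y) = 18 + 3*c (U(c, Y) = 3*(6 + c) = 18 + 3*c)
G(E) = 34*E (G(E) = (18 + 3*5)*E + E = (18 + 15)*E + E = 33*E + E = 34*E)
K = -3879 (K = 5 - 1*3884 = 5 - 3884 = -3879)
(G(-60) - 1490)/(-2458 + K) = (34*(-60) - 1490)/(-2458 - 3879) = (-2040 - 1490)/(-6337) = -3530*(-1/6337) = 3530/6337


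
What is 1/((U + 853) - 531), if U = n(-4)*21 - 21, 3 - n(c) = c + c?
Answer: 1/532 ≈ 0.0018797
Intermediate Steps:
n(c) = 3 - 2*c (n(c) = 3 - (c + c) = 3 - 2*c)
U = 210 (U = (3 - 2*(-4))*21 - 21 = (3 + 8)*21 - 21 = 11*21 - 21 = 231 - 21 = 210)
1/((U + 853) - 531) = 1/((210 + 853) - 531) = 1/(1063 - 531) = 1/532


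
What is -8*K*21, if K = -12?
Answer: 2016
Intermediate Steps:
-8*K*21 = -8*(-12)*21 = 96*21 = 2016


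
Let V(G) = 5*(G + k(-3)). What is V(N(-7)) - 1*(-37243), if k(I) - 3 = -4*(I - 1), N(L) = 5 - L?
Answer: 37398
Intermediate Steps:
k(I) = 7 - 4*I (k(I) = 3 - 4*(I - 1) = 3 - 4*(-1 + I) = 3 + (4 - 4*I) = 7 - 4*I)
V(G) = 95 + 5*G (V(G) = 5*(G + (7 - 4*(-3))) = 5*(G + (7 + 12)) = 5*(G + 19) = 5*(19 + G) = 95 + 5*G)
V(N(-7)) - 1*(-37243) = (95 + 5*(5 - 1*(-7))) - 1*(-37243) = (95 + 5*(5 + 7)) + 37243 = (95 + 5*12) + 37243 = (95 + 60) + 37243 = 155 + 37243 = 37398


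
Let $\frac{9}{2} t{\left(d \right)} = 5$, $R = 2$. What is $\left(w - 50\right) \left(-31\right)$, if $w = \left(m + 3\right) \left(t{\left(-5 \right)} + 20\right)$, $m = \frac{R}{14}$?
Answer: $- \frac{31930}{63} \approx -506.83$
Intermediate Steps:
$t{\left(d \right)} = \frac{10}{9}$ ($t{\left(d \right)} = \frac{2}{9} \cdot 5 = \frac{10}{9}$)
$m = \frac{1}{7}$ ($m = \frac{2}{14} = 2 \cdot \frac{1}{14} = \frac{1}{7} \approx 0.14286$)
$w = \frac{4180}{63}$ ($w = \left(\frac{1}{7} + 3\right) \left(\frac{10}{9} + 20\right) = \frac{22}{7} \cdot \frac{190}{9} = \frac{4180}{63} \approx 66.349$)
$\left(w - 50\right) \left(-31\right) = \left(\frac{4180}{63} - 50\right) \left(-31\right) = \frac{1030}{63} \left(-31\right) = - \frac{31930}{63}$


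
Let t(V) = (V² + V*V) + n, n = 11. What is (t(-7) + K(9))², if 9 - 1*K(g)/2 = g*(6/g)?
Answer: 13225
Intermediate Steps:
K(g) = 6 (K(g) = 18 - 2*g*6/g = 18 - 2*6 = 18 - 12 = 6)
t(V) = 11 + 2*V² (t(V) = (V² + V*V) + 11 = (V² + V²) + 11 = 2*V² + 11 = 11 + 2*V²)
(t(-7) + K(9))² = ((11 + 2*(-7)²) + 6)² = ((11 + 2*49) + 6)² = ((11 + 98) + 6)² = (109 + 6)² = 115² = 13225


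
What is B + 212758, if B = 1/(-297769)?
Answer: 63352736901/297769 ≈ 2.1276e+5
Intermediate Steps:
B = -1/297769 ≈ -3.3583e-6
B + 212758 = -1/297769 + 212758 = 63352736901/297769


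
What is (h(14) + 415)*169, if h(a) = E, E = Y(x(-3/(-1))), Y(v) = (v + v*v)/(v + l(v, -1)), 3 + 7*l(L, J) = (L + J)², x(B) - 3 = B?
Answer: 2269163/32 ≈ 70911.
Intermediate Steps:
x(B) = 3 + B
l(L, J) = -3/7 + (J + L)²/7 (l(L, J) = -3/7 + (L + J)²/7 = -3/7 + (J + L)²/7)
Y(v) = (v + v²)/(-3/7 + v + (-1 + v)²/7) (Y(v) = (v + v*v)/(v + (-3/7 + (-1 + v)²/7)) = (v + v²)/(-3/7 + v + (-1 + v)²/7))
E = 147/32 (E = 7*(3 - 3/(-1))*(1 + (3 - 3/(-1)))/(-2 + (3 - 3/(-1))² + 5*(3 - 3/(-1))) = 7*(3 - 3*(-1))*(1 + (3 - 3*(-1)))/(-2 + (3 - 3*(-1))² + 5*(3 - 3*(-1))) = 7*(3 + 3)*(1 + (3 + 3))/(-2 + (3 + 3)² + 5*(3 + 3)) = 7*6*(1 + 6)/(-2 + 6² + 5*6) = 7*6*7/(-2 + 36 + 30) = 7*6*7/64 = 7*6*(1/64)*7 = 147/32 ≈ 4.5938)
h(a) = 147/32
(h(14) + 415)*169 = (147/32 + 415)*169 = (13427/32)*169 = 2269163/32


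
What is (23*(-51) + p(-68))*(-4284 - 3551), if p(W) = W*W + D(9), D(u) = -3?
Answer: -27015080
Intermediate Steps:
p(W) = -3 + W² (p(W) = W*W - 3 = W² - 3 = -3 + W²)
(23*(-51) + p(-68))*(-4284 - 3551) = (23*(-51) + (-3 + (-68)²))*(-4284 - 3551) = (-1173 + (-3 + 4624))*(-7835) = (-1173 + 4621)*(-7835) = 3448*(-7835) = -27015080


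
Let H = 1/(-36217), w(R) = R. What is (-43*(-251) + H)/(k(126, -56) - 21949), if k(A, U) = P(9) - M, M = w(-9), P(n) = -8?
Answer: -97722520/198722679 ≈ -0.49175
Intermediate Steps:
M = -9
H = -1/36217 ≈ -2.7611e-5
k(A, U) = 1 (k(A, U) = -8 - 1*(-9) = -8 + 9 = 1)
(-43*(-251) + H)/(k(126, -56) - 21949) = (-43*(-251) - 1/36217)/(1 - 21949) = (10793 - 1/36217)/(-21948) = (390890080/36217)*(-1/21948) = -97722520/198722679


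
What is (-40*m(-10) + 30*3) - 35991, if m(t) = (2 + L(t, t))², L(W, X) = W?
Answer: -38461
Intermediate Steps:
m(t) = (2 + t)²
(-40*m(-10) + 30*3) - 35991 = (-40*(2 - 10)² + 30*3) - 35991 = (-40*(-8)² + 90) - 35991 = (-40*64 + 90) - 35991 = (-2560 + 90) - 35991 = -2470 - 35991 = -38461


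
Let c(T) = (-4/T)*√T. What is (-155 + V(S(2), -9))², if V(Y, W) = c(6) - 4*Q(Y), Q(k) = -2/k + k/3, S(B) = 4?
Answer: 225649/9 + 1900*√6/9 ≈ 25589.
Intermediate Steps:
c(T) = -4/√T
Q(k) = -2/k + k/3 (Q(k) = -2/k + k*(⅓) = -2/k + k/3)
V(Y, W) = 8/Y - 4*Y/3 - 2*√6/3 (V(Y, W) = -2*√6/3 - 4*(-2/Y + Y/3) = -2*√6/3 + (8/Y - 4*Y/3) = 8/Y - 4*Y/3 - 2*√6/3)
(-155 + V(S(2), -9))² = (-155 + (8/4 - 4/3*4 - 2*√6/3))² = (-155 + (8*(¼) - 16/3 - 2*√6/3))² = (-155 + (2 - 16/3 - 2*√6/3))² = (-155 + (-10/3 - 2*√6/3))² = (-475/3 - 2*√6/3)²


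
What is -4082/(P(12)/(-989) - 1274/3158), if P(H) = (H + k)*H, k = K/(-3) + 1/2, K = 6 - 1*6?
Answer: 6374577742/866843 ≈ 7353.8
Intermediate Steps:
K = 0 (K = 6 - 6 = 0)
k = 1/2 (k = 0/(-3) + 1/2 = 0*(-1/3) + 1*(1/2) = 0 + 1/2 = 1/2 ≈ 0.50000)
P(H) = H*(1/2 + H) (P(H) = (H + 1/2)*H = (1/2 + H)*H = H*(1/2 + H))
-4082/(P(12)/(-989) - 1274/3158) = -4082/((12*(1/2 + 12))/(-989) - 1274/3158) = -4082/((12*(25/2))*(-1/989) - 1274*1/3158) = -4082/(150*(-1/989) - 637/1579) = -4082/(-150/989 - 637/1579) = -4082/(-866843/1561631) = -4082*(-1561631/866843) = 6374577742/866843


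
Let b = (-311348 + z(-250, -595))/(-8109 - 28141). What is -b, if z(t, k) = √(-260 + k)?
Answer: -155674/18125 + 3*I*√95/36250 ≈ -8.5889 + 0.00080663*I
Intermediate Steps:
b = 155674/18125 - 3*I*√95/36250 (b = (-311348 + √(-260 - 595))/(-8109 - 28141) = (-311348 + √(-855))/(-36250) = (-311348 + 3*I*√95)*(-1/36250) = 155674/18125 - 3*I*√95/36250 ≈ 8.5889 - 0.00080663*I)
-b = -(155674/18125 - 3*I*√95/36250) = -155674/18125 + 3*I*√95/36250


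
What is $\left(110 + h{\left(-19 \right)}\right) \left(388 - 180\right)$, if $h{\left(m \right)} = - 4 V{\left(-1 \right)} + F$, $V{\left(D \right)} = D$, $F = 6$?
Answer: $24960$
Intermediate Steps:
$h{\left(m \right)} = 10$ ($h{\left(m \right)} = \left(-4\right) \left(-1\right) + 6 = 4 + 6 = 10$)
$\left(110 + h{\left(-19 \right)}\right) \left(388 - 180\right) = \left(110 + 10\right) \left(388 - 180\right) = 120 \left(388 - 180\right) = 120 \cdot 208 = 24960$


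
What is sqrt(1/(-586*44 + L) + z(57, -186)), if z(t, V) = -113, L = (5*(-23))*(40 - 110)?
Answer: I*sqrt(35537925162)/17734 ≈ 10.63*I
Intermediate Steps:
L = 8050 (L = -115*(-70) = 8050)
sqrt(1/(-586*44 + L) + z(57, -186)) = sqrt(1/(-586*44 + 8050) - 113) = sqrt(1/(-25784 + 8050) - 113) = sqrt(1/(-17734) - 113) = sqrt(-1/17734 - 113) = sqrt(-2003943/17734) = I*sqrt(35537925162)/17734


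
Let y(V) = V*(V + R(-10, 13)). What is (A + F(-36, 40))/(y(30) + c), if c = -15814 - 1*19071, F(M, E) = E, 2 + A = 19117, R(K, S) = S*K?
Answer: -3831/7577 ≈ -0.50561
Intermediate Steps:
R(K, S) = K*S
A = 19115 (A = -2 + 19117 = 19115)
c = -34885 (c = -15814 - 19071 = -34885)
y(V) = V*(-130 + V) (y(V) = V*(V - 10*13) = V*(V - 130) = V*(-130 + V))
(A + F(-36, 40))/(y(30) + c) = (19115 + 40)/(30*(-130 + 30) - 34885) = 19155/(30*(-100) - 34885) = 19155/(-3000 - 34885) = 19155/(-37885) = 19155*(-1/37885) = -3831/7577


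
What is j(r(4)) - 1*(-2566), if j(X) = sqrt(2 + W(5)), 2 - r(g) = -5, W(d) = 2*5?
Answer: 2566 + 2*sqrt(3) ≈ 2569.5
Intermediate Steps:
W(d) = 10
r(g) = 7 (r(g) = 2 - 1*(-5) = 2 + 5 = 7)
j(X) = 2*sqrt(3) (j(X) = sqrt(2 + 10) = sqrt(12) = 2*sqrt(3))
j(r(4)) - 1*(-2566) = 2*sqrt(3) - 1*(-2566) = 2*sqrt(3) + 2566 = 2566 + 2*sqrt(3)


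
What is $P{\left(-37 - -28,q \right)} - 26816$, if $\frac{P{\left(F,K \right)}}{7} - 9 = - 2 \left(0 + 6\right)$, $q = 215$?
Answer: $-26837$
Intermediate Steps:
$P{\left(F,K \right)} = -21$ ($P{\left(F,K \right)} = 63 + 7 \left(- 2 \left(0 + 6\right)\right) = 63 + 7 \left(\left(-2\right) 6\right) = 63 + 7 \left(-12\right) = 63 - 84 = -21$)
$P{\left(-37 - -28,q \right)} - 26816 = -21 - 26816 = -26837$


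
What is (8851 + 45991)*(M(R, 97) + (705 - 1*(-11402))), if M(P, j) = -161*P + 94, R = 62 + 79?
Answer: -575841000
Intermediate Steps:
R = 141
M(P, j) = 94 - 161*P
(8851 + 45991)*(M(R, 97) + (705 - 1*(-11402))) = (8851 + 45991)*((94 - 161*141) + (705 - 1*(-11402))) = 54842*((94 - 22701) + (705 + 11402)) = 54842*(-22607 + 12107) = 54842*(-10500) = -575841000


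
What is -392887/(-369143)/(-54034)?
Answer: -392887/19946272862 ≈ -1.9697e-5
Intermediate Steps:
-392887/(-369143)/(-54034) = -392887*(-1/369143)*(-1/54034) = (392887/369143)*(-1/54034) = -392887/19946272862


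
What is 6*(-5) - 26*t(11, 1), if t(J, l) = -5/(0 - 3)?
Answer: -220/3 ≈ -73.333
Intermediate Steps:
t(J, l) = 5/3 (t(J, l) = -5/(-3) = -5*(-⅓) = 5/3)
6*(-5) - 26*t(11, 1) = 6*(-5) - 26*5/3 = -30 - 130/3 = -220/3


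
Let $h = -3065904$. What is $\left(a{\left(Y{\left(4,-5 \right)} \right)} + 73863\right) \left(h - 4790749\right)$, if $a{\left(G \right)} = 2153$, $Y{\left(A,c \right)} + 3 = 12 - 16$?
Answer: $-597231334448$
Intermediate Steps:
$Y{\left(A,c \right)} = -7$ ($Y{\left(A,c \right)} = -3 + \left(12 - 16\right) = -3 - 4 = -7$)
$\left(a{\left(Y{\left(4,-5 \right)} \right)} + 73863\right) \left(h - 4790749\right) = \left(2153 + 73863\right) \left(-3065904 - 4790749\right) = 76016 \left(-7856653\right) = -597231334448$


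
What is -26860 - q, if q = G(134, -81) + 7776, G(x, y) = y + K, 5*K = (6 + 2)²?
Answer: -172839/5 ≈ -34568.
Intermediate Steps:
K = 64/5 (K = (6 + 2)²/5 = (⅕)*8² = (⅕)*64 = 64/5 ≈ 12.800)
G(x, y) = 64/5 + y (G(x, y) = y + 64/5 = 64/5 + y)
q = 38539/5 (q = (64/5 - 81) + 7776 = -341/5 + 7776 = 38539/5 ≈ 7707.8)
-26860 - q = -26860 - 1*38539/5 = -26860 - 38539/5 = -172839/5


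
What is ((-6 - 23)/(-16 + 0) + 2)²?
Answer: 3721/256 ≈ 14.535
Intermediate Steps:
((-6 - 23)/(-16 + 0) + 2)² = (-29/(-16) + 2)² = (-29*(-1/16) + 2)² = (29/16 + 2)² = (61/16)² = 3721/256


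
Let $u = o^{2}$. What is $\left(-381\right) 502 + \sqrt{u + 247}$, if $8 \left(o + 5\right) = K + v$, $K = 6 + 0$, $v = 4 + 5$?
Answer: $-191262 + \frac{\sqrt{16433}}{8} \approx -1.9125 \cdot 10^{5}$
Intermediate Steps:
$v = 9$
$K = 6$
$o = - \frac{25}{8}$ ($o = -5 + \frac{6 + 9}{8} = -5 + \frac{1}{8} \cdot 15 = -5 + \frac{15}{8} = - \frac{25}{8} \approx -3.125$)
$u = \frac{625}{64}$ ($u = \left(- \frac{25}{8}\right)^{2} = \frac{625}{64} \approx 9.7656$)
$\left(-381\right) 502 + \sqrt{u + 247} = \left(-381\right) 502 + \sqrt{\frac{625}{64} + 247} = -191262 + \sqrt{\frac{16433}{64}} = -191262 + \frac{\sqrt{16433}}{8}$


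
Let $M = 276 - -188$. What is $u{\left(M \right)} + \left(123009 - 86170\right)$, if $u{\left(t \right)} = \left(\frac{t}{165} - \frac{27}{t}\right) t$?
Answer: $\frac{6289276}{165} \approx 38117.0$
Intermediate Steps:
$M = 464$ ($M = 276 + 188 = 464$)
$u{\left(t \right)} = t \left(- \frac{27}{t} + \frac{t}{165}\right)$ ($u{\left(t \right)} = \left(t \frac{1}{165} - \frac{27}{t}\right) t = \left(\frac{t}{165} - \frac{27}{t}\right) t = \left(- \frac{27}{t} + \frac{t}{165}\right) t = t \left(- \frac{27}{t} + \frac{t}{165}\right)$)
$u{\left(M \right)} + \left(123009 - 86170\right) = \left(-27 + \frac{464^{2}}{165}\right) + \left(123009 - 86170\right) = \left(-27 + \frac{1}{165} \cdot 215296\right) + \left(123009 - 86170\right) = \left(-27 + \frac{215296}{165}\right) + 36839 = \frac{210841}{165} + 36839 = \frac{6289276}{165}$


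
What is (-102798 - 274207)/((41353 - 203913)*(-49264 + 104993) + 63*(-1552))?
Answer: 377005/9059404016 ≈ 4.1615e-5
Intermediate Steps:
(-102798 - 274207)/((41353 - 203913)*(-49264 + 104993) + 63*(-1552)) = -377005/(-162560*55729 - 97776) = -377005/(-9059306240 - 97776) = -377005/(-9059404016) = -377005*(-1/9059404016) = 377005/9059404016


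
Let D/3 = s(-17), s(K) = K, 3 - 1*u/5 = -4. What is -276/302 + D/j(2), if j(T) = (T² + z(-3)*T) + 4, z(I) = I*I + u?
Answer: -6983/4832 ≈ -1.4452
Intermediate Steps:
u = 35 (u = 15 - 5*(-4) = 15 + 20 = 35)
D = -51 (D = 3*(-17) = -51)
z(I) = 35 + I² (z(I) = I*I + 35 = I² + 35 = 35 + I²)
j(T) = 4 + T² + 44*T (j(T) = (T² + (35 + (-3)²)*T) + 4 = (T² + (35 + 9)*T) + 4 = (T² + 44*T) + 4 = 4 + T² + 44*T)
-276/302 + D/j(2) = -276/302 - 51/(4 + 2² + 44*2) = -276*1/302 - 51/(4 + 4 + 88) = -138/151 - 51/96 = -138/151 - 51*1/96 = -138/151 - 17/32 = -6983/4832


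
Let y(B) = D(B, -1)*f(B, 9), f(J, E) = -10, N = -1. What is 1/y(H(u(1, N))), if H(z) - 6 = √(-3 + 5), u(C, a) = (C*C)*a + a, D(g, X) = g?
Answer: -3/170 + √2/340 ≈ -0.013488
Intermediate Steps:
u(C, a) = a + a*C² (u(C, a) = C²*a + a = a*C² + a = a + a*C²)
H(z) = 6 + √2 (H(z) = 6 + √(-3 + 5) = 6 + √2)
y(B) = -10*B (y(B) = B*(-10) = -10*B)
1/y(H(u(1, N))) = 1/(-10*(6 + √2)) = 1/(-60 - 10*√2)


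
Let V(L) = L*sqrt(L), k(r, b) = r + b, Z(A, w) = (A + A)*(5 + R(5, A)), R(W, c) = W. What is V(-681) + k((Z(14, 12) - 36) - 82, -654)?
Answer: -492 - 681*I*sqrt(681) ≈ -492.0 - 17771.0*I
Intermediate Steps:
Z(A, w) = 20*A (Z(A, w) = (A + A)*(5 + 5) = (2*A)*10 = 20*A)
k(r, b) = b + r
V(L) = L**(3/2)
V(-681) + k((Z(14, 12) - 36) - 82, -654) = (-681)**(3/2) + (-654 + ((20*14 - 36) - 82)) = -681*I*sqrt(681) + (-654 + ((280 - 36) - 82)) = -681*I*sqrt(681) + (-654 + (244 - 82)) = -681*I*sqrt(681) + (-654 + 162) = -681*I*sqrt(681) - 492 = -492 - 681*I*sqrt(681)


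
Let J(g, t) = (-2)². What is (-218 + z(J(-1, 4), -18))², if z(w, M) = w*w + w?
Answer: 39204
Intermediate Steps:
J(g, t) = 4
z(w, M) = w + w² (z(w, M) = w² + w = w + w²)
(-218 + z(J(-1, 4), -18))² = (-218 + 4*(1 + 4))² = (-218 + 4*5)² = (-218 + 20)² = (-198)² = 39204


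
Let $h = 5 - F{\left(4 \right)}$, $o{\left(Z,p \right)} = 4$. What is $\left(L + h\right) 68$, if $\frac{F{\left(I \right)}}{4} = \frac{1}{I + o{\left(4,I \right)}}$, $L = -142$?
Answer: $-9350$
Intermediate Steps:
$F{\left(I \right)} = \frac{4}{4 + I}$ ($F{\left(I \right)} = \frac{4}{I + 4} = \frac{4}{4 + I}$)
$h = \frac{9}{2}$ ($h = 5 - \frac{4}{4 + 4} = 5 - \frac{4}{8} = 5 - 4 \cdot \frac{1}{8} = 5 - \frac{1}{2} = \frac{9}{2} \approx 4.5$)
$\left(L + h\right) 68 = \left(-142 + \frac{9}{2}\right) 68 = \left(- \frac{275}{2}\right) 68 = -9350$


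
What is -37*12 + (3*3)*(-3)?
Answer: -471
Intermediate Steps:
-37*12 + (3*3)*(-3) = -444 + 9*(-3) = -444 - 27 = -471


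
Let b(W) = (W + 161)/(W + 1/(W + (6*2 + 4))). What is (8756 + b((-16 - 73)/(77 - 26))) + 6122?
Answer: 459024431/31051 ≈ 14783.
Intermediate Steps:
b(W) = (161 + W)/(W + 1/(16 + W)) (b(W) = (161 + W)/(W + 1/(W + (12 + 4))) = (161 + W)/(W + 1/(W + 16)) = (161 + W)/(W + 1/(16 + W)))
(8756 + b((-16 - 73)/(77 - 26))) + 6122 = (8756 + (2576 + ((-16 - 73)/(77 - 26))² + 177*((-16 - 73)/(77 - 26)))/(1 + ((-16 - 73)/(77 - 26))² + 16*((-16 - 73)/(77 - 26)))) + 6122 = (8756 + (2576 + (-89/51)² + 177*(-89/51))/(1 + (-89/51)² + 16*(-89/51))) + 6122 = (8756 + (2576 + 7921/2601 - 5251/17)/(1 + 7921/2601 - 1424/51)) + 6122 = (8756 + (5904694/2601)/(-62102/2601)) + 6122 = (8756 - 2601/62102*5904694/2601) + 6122 = (8756 - 2952347/31051) + 6122 = 268930209/31051 + 6122 = 459024431/31051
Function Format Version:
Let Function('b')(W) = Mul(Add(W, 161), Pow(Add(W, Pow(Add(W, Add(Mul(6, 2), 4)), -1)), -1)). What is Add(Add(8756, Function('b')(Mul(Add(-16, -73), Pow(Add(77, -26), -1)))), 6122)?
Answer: Rational(459024431, 31051) ≈ 14783.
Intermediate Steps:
Function('b')(W) = Mul(Pow(Add(W, Pow(Add(16, W), -1)), -1), Add(161, W)) (Function('b')(W) = Mul(Add(161, W), Pow(Add(W, Pow(Add(W, Add(12, 4)), -1)), -1)) = Mul(Add(161, W), Pow(Add(W, Pow(Add(W, 16), -1)), -1)) = Mul(Add(161, W), Pow(Add(W, Pow(Add(16, W), -1)), -1)) = Mul(Pow(Add(W, Pow(Add(16, W), -1)), -1), Add(161, W)))
Add(Add(8756, Function('b')(Mul(Add(-16, -73), Pow(Add(77, -26), -1)))), 6122) = Add(Add(8756, Mul(Pow(Add(1, Pow(Mul(Add(-16, -73), Pow(Add(77, -26), -1)), 2), Mul(16, Mul(Add(-16, -73), Pow(Add(77, -26), -1)))), -1), Add(2576, Pow(Mul(Add(-16, -73), Pow(Add(77, -26), -1)), 2), Mul(177, Mul(Add(-16, -73), Pow(Add(77, -26), -1)))))), 6122) = Add(Add(8756, Mul(Pow(Add(1, Pow(Mul(-89, Pow(51, -1)), 2), Mul(16, Mul(-89, Pow(51, -1)))), -1), Add(2576, Pow(Mul(-89, Pow(51, -1)), 2), Mul(177, Mul(-89, Pow(51, -1)))))), 6122) = Add(Add(8756, Mul(Pow(Add(1, Pow(Mul(-89, Rational(1, 51)), 2), Mul(16, Mul(-89, Rational(1, 51)))), -1), Add(2576, Pow(Mul(-89, Rational(1, 51)), 2), Mul(177, Mul(-89, Rational(1, 51)))))), 6122) = Add(Add(8756, Mul(Pow(Add(1, Pow(Rational(-89, 51), 2), Mul(16, Rational(-89, 51))), -1), Add(2576, Pow(Rational(-89, 51), 2), Mul(177, Rational(-89, 51))))), 6122) = Add(Add(8756, Mul(Pow(Add(1, Rational(7921, 2601), Rational(-1424, 51)), -1), Add(2576, Rational(7921, 2601), Rational(-5251, 17)))), 6122) = Add(Add(8756, Mul(Pow(Rational(-62102, 2601), -1), Rational(5904694, 2601))), 6122) = Add(Add(8756, Mul(Rational(-2601, 62102), Rational(5904694, 2601))), 6122) = Add(Add(8756, Rational(-2952347, 31051)), 6122) = Add(Rational(268930209, 31051), 6122) = Rational(459024431, 31051)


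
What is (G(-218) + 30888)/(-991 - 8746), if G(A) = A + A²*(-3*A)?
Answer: -2393182/749 ≈ -3195.2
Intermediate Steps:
G(A) = A - 3*A³
(G(-218) + 30888)/(-991 - 8746) = ((-218 - 3*(-218)³) + 30888)/(-991 - 8746) = ((-218 - 3*(-10360232)) + 30888)/(-9737) = ((-218 + 31080696) + 30888)*(-1/9737) = (31080478 + 30888)*(-1/9737) = 31111366*(-1/9737) = -2393182/749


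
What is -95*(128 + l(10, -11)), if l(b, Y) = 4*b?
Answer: -15960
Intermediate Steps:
-95*(128 + l(10, -11)) = -95*(128 + 4*10) = -95*(128 + 40) = -95*168 = -15960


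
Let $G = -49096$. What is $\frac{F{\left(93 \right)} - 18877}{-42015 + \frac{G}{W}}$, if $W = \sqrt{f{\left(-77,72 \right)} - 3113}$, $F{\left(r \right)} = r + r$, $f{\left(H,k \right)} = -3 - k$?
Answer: $\frac{625885984905}{1407515003629} + \frac{458826668 i \sqrt{797}}{1407515003629} \approx 0.44467 + 0.0092029 i$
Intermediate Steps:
$F{\left(r \right)} = 2 r$
$W = 2 i \sqrt{797}$ ($W = \sqrt{\left(-3 - 72\right) - 3113} = \sqrt{-75 - 3113} = \sqrt{-3188} = 2 i \sqrt{797} \approx 56.462 i$)
$\frac{F{\left(93 \right)} - 18877}{-42015 + \frac{G}{W}} = \frac{2 \cdot 93 - 18877}{-42015 - \frac{49096}{2 i \sqrt{797}}} = \frac{186 - 18877}{-42015 - 49096 \left(- \frac{i \sqrt{797}}{1594}\right)} = - \frac{18691}{-42015 + \frac{24548 i \sqrt{797}}{797}}$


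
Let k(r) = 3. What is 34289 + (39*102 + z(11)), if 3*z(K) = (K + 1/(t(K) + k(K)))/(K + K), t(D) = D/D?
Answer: 3367511/88 ≈ 38267.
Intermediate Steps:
t(D) = 1
z(K) = (¼ + K)/(6*K) (z(K) = ((K + 1/(1 + 3))/(K + K))/3 = ((K + 1/4)/((2*K)))/3 = ((K + ¼)*(1/(2*K)))/3 = ((¼ + K)*(1/(2*K)))/3 = ((¼ + K)/(2*K))/3 = (¼ + K)/(6*K))
34289 + (39*102 + z(11)) = 34289 + (39*102 + (1/24)*(1 + 4*11)/11) = 34289 + (3978 + (1/24)*(1/11)*(1 + 44)) = 34289 + (3978 + (1/24)*(1/11)*45) = 34289 + (3978 + 15/88) = 34289 + 350079/88 = 3367511/88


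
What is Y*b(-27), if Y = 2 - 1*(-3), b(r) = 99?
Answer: 495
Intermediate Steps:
Y = 5 (Y = 2 + 3 = 5)
Y*b(-27) = 5*99 = 495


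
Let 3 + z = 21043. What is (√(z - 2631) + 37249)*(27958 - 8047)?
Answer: 741664839 + 19911*√18409 ≈ 7.4437e+8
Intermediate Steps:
z = 21040 (z = -3 + 21043 = 21040)
(√(z - 2631) + 37249)*(27958 - 8047) = (√(21040 - 2631) + 37249)*(27958 - 8047) = (√18409 + 37249)*19911 = (37249 + √18409)*19911 = 741664839 + 19911*√18409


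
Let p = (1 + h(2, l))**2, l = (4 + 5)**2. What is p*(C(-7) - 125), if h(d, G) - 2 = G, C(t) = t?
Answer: -931392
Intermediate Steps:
l = 81 (l = 9**2 = 81)
h(d, G) = 2 + G
p = 7056 (p = (1 + (2 + 81))**2 = (1 + 83)**2 = 84**2 = 7056)
p*(C(-7) - 125) = 7056*(-7 - 125) = 7056*(-132) = -931392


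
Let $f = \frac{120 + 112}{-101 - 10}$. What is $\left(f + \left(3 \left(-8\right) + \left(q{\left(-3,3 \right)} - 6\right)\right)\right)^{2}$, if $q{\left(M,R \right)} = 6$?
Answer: $\frac{8386816}{12321} \approx 680.69$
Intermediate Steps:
$f = - \frac{232}{111}$ ($f = \frac{232}{-111} = 232 \left(- \frac{1}{111}\right) = - \frac{232}{111} \approx -2.0901$)
$\left(f + \left(3 \left(-8\right) + \left(q{\left(-3,3 \right)} - 6\right)\right)\right)^{2} = \left(- \frac{232}{111} + \left(3 \left(-8\right) + \left(6 - 6\right)\right)\right)^{2} = \left(- \frac{232}{111} + \left(-24 + \left(6 - 6\right)\right)\right)^{2} = \left(- \frac{232}{111} + \left(-24 + 0\right)\right)^{2} = \left(- \frac{232}{111} - 24\right)^{2} = \left(- \frac{2896}{111}\right)^{2} = \frac{8386816}{12321}$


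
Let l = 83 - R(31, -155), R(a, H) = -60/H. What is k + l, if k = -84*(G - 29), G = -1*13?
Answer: 111929/31 ≈ 3610.6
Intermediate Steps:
G = -13
k = 3528 (k = -84*(-13 - 29) = -84*(-42) = 3528)
l = 2561/31 (l = 83 - (-60)/(-155) = 83 - (-60)*(-1)/155 = 83 - 1*12/31 = 83 - 12/31 = 2561/31 ≈ 82.613)
k + l = 3528 + 2561/31 = 111929/31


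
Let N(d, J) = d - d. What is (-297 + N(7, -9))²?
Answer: 88209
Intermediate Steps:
N(d, J) = 0
(-297 + N(7, -9))² = (-297 + 0)² = (-297)² = 88209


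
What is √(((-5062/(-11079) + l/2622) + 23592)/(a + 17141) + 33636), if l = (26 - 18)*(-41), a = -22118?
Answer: √4919957104140932125982/382480317 ≈ 183.39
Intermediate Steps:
l = -328 (l = 8*(-41) = -328)
√(((-5062/(-11079) + l/2622) + 23592)/(a + 17141) + 33636) = √(((-5062/(-11079) - 328/2622) + 23592)/(-22118 + 17141) + 33636) = √(((-5062*(-1/11079) - 328*1/2622) + 23592)/(-4977) + 33636) = √(((5062/11079 - 164/1311) + 23592)*(-1/4977) + 33636) = √((1606442/4841523 + 23592)*(-1/4977) + 33636) = √((114222817058/4841523)*(-1/4977) + 33636) = √(-16317545294/3442322853 + 33636) = √(115769653938214/3442322853) = √4919957104140932125982/382480317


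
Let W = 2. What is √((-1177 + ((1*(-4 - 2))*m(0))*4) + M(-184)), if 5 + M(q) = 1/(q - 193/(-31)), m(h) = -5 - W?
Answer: I*√30796487535/5511 ≈ 31.843*I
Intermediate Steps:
m(h) = -7 (m(h) = -5 - 1*2 = -5 - 2 = -7)
M(q) = -5 + 1/(193/31 + q) (M(q) = -5 + 1/(q - 193/(-31)) = -5 + 1/(q - 193*(-1/31)) = -5 + 1/(q + 193/31) = -5 + 1/(193/31 + q))
√((-1177 + ((1*(-4 - 2))*m(0))*4) + M(-184)) = √((-1177 + ((1*(-4 - 2))*(-7))*4) + (-934 - 155*(-184))/(193 + 31*(-184))) = √((-1177 + ((1*(-6))*(-7))*4) + (-934 + 28520)/(193 - 5704)) = √((-1177 - 6*(-7)*4) + 27586/(-5511)) = √((-1177 + 42*4) - 1/5511*27586) = √((-1177 + 168) - 27586/5511) = √(-1009 - 27586/5511) = √(-5588185/5511) = I*√30796487535/5511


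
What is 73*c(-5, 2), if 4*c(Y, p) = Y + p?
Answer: -219/4 ≈ -54.750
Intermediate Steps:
c(Y, p) = Y/4 + p/4 (c(Y, p) = (Y + p)/4 = Y/4 + p/4)
73*c(-5, 2) = 73*((¼)*(-5) + (¼)*2) = 73*(-5/4 + ½) = 73*(-¾) = -219/4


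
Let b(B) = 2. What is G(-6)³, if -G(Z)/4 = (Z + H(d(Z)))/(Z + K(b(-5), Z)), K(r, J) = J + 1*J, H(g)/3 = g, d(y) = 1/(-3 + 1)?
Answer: -125/27 ≈ -4.6296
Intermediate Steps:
d(y) = -½ (d(y) = 1/(-2) = -½)
H(g) = 3*g
K(r, J) = 2*J (K(r, J) = J + J = 2*J)
G(Z) = -4*(-3/2 + Z)/(3*Z) (G(Z) = -4*(Z + 3*(-½))/(Z + 2*Z) = -4*(Z - 3/2)/(3*Z) = -4*(-3/2 + Z)*1/(3*Z) = -4*(-3/2 + Z)/(3*Z))
G(-6)³ = (-4/3 + 2/(-6))³ = (-4/3 + 2*(-⅙))³ = (-4/3 - ⅓)³ = (-5/3)³ = -125/27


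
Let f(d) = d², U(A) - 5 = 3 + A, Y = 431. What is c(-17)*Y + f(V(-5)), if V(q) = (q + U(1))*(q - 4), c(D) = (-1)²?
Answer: 1727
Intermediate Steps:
c(D) = 1
U(A) = 8 + A (U(A) = 5 + (3 + A) = 8 + A)
V(q) = (-4 + q)*(9 + q) (V(q) = (q + (8 + 1))*(q - 4) = (q + 9)*(-4 + q) = (9 + q)*(-4 + q) = (-4 + q)*(9 + q))
c(-17)*Y + f(V(-5)) = 1*431 + (-36 + (-5)² + 5*(-5))² = 431 + (-36 + 25 - 25)² = 431 + (-36)² = 431 + 1296 = 1727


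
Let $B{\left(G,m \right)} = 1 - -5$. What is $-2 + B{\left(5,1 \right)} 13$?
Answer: $76$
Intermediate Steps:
$B{\left(G,m \right)} = 6$ ($B{\left(G,m \right)} = 1 + 5 = 6$)
$-2 + B{\left(5,1 \right)} 13 = -2 + 6 \cdot 13 = -2 + 78 = 76$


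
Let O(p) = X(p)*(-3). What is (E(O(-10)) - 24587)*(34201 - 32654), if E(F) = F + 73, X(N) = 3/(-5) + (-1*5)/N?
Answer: -379226939/10 ≈ -3.7923e+7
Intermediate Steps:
X(N) = -⅗ - 5/N (X(N) = 3*(-⅕) - 5/N = -⅗ - 5/N)
O(p) = 9/5 + 15/p (O(p) = (-⅗ - 5/p)*(-3) = 9/5 + 15/p)
E(F) = 73 + F
(E(O(-10)) - 24587)*(34201 - 32654) = ((73 + (9/5 + 15/(-10))) - 24587)*(34201 - 32654) = ((73 + (9/5 + 15*(-⅒))) - 24587)*1547 = ((73 + (9/5 - 3/2)) - 24587)*1547 = ((73 + 3/10) - 24587)*1547 = (733/10 - 24587)*1547 = -245137/10*1547 = -379226939/10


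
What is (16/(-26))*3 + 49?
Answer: 613/13 ≈ 47.154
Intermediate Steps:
(16/(-26))*3 + 49 = (16*(-1/26))*3 + 49 = -8/13*3 + 49 = -24/13 + 49 = 613/13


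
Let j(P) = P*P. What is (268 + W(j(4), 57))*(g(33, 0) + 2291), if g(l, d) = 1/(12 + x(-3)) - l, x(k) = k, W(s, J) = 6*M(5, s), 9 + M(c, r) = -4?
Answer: 3861370/9 ≈ 4.2904e+5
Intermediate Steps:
M(c, r) = -13 (M(c, r) = -9 - 4 = -13)
j(P) = P²
W(s, J) = -78 (W(s, J) = 6*(-13) = -78)
g(l, d) = ⅑ - l (g(l, d) = 1/(12 - 3) - l = 1/9 - l = ⅑ - l)
(268 + W(j(4), 57))*(g(33, 0) + 2291) = (268 - 78)*((⅑ - 1*33) + 2291) = 190*((⅑ - 33) + 2291) = 190*(-296/9 + 2291) = 190*(20323/9) = 3861370/9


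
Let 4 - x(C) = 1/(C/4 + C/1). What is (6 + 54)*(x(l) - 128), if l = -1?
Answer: -7392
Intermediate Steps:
x(C) = 4 - 4/(5*C) (x(C) = 4 - 1/(C/4 + C/1) = 4 - 1/(C*(¼) + C*1) = 4 - 1/(C/4 + C) = 4 - 1/(5*C/4) = 4 - 4/(5*C))
(6 + 54)*(x(l) - 128) = (6 + 54)*((4 - ⅘/(-1)) - 128) = 60*((4 - ⅘*(-1)) - 128) = 60*((4 + ⅘) - 128) = 60*(24/5 - 128) = 60*(-616/5) = -7392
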